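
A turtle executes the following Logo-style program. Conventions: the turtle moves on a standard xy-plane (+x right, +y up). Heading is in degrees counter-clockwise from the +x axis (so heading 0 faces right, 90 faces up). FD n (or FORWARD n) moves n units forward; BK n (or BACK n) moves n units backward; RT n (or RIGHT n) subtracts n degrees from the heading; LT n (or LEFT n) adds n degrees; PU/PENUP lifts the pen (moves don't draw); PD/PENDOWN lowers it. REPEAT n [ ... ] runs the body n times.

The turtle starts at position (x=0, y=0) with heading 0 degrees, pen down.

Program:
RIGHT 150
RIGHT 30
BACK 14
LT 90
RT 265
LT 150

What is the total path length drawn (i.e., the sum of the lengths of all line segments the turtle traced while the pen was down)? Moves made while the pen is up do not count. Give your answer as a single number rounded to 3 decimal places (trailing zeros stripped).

Answer: 14

Derivation:
Executing turtle program step by step:
Start: pos=(0,0), heading=0, pen down
RT 150: heading 0 -> 210
RT 30: heading 210 -> 180
BK 14: (0,0) -> (14,0) [heading=180, draw]
LT 90: heading 180 -> 270
RT 265: heading 270 -> 5
LT 150: heading 5 -> 155
Final: pos=(14,0), heading=155, 1 segment(s) drawn

Segment lengths:
  seg 1: (0,0) -> (14,0), length = 14
Total = 14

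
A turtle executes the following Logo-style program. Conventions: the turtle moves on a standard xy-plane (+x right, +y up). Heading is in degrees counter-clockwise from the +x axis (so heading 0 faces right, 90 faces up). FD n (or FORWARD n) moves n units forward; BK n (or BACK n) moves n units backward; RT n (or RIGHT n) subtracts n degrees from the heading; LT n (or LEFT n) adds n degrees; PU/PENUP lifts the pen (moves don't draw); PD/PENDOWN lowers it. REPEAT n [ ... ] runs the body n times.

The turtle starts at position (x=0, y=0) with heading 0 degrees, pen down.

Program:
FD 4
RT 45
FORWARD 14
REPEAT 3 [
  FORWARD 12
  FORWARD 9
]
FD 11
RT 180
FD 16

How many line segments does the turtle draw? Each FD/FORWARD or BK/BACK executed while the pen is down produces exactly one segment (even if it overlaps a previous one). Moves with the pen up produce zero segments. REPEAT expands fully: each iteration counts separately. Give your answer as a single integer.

Answer: 10

Derivation:
Executing turtle program step by step:
Start: pos=(0,0), heading=0, pen down
FD 4: (0,0) -> (4,0) [heading=0, draw]
RT 45: heading 0 -> 315
FD 14: (4,0) -> (13.899,-9.899) [heading=315, draw]
REPEAT 3 [
  -- iteration 1/3 --
  FD 12: (13.899,-9.899) -> (22.385,-18.385) [heading=315, draw]
  FD 9: (22.385,-18.385) -> (28.749,-24.749) [heading=315, draw]
  -- iteration 2/3 --
  FD 12: (28.749,-24.749) -> (37.234,-33.234) [heading=315, draw]
  FD 9: (37.234,-33.234) -> (43.598,-39.598) [heading=315, draw]
  -- iteration 3/3 --
  FD 12: (43.598,-39.598) -> (52.083,-48.083) [heading=315, draw]
  FD 9: (52.083,-48.083) -> (58.447,-54.447) [heading=315, draw]
]
FD 11: (58.447,-54.447) -> (66.225,-62.225) [heading=315, draw]
RT 180: heading 315 -> 135
FD 16: (66.225,-62.225) -> (54.912,-50.912) [heading=135, draw]
Final: pos=(54.912,-50.912), heading=135, 10 segment(s) drawn
Segments drawn: 10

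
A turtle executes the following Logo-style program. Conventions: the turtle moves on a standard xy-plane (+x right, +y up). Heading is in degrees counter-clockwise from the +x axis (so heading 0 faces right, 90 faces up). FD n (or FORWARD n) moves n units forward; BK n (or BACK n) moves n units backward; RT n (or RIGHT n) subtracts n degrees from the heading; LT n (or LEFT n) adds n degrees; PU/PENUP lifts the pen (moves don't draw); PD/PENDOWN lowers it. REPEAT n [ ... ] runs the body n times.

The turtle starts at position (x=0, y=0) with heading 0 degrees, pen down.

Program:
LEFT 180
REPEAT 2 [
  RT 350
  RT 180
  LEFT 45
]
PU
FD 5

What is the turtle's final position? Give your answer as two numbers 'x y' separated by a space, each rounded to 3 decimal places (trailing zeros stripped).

Executing turtle program step by step:
Start: pos=(0,0), heading=0, pen down
LT 180: heading 0 -> 180
REPEAT 2 [
  -- iteration 1/2 --
  RT 350: heading 180 -> 190
  RT 180: heading 190 -> 10
  LT 45: heading 10 -> 55
  -- iteration 2/2 --
  RT 350: heading 55 -> 65
  RT 180: heading 65 -> 245
  LT 45: heading 245 -> 290
]
PU: pen up
FD 5: (0,0) -> (1.71,-4.698) [heading=290, move]
Final: pos=(1.71,-4.698), heading=290, 0 segment(s) drawn

Answer: 1.71 -4.698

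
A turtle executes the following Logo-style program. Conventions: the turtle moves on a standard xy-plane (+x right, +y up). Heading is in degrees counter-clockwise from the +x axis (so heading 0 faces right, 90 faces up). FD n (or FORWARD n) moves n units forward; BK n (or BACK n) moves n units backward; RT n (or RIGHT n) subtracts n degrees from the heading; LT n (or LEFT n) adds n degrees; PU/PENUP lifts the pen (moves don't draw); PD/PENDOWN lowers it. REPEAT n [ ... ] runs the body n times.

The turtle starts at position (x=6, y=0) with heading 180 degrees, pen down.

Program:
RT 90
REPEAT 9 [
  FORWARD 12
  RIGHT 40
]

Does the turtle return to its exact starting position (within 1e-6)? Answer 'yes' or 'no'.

Answer: yes

Derivation:
Executing turtle program step by step:
Start: pos=(6,0), heading=180, pen down
RT 90: heading 180 -> 90
REPEAT 9 [
  -- iteration 1/9 --
  FD 12: (6,0) -> (6,12) [heading=90, draw]
  RT 40: heading 90 -> 50
  -- iteration 2/9 --
  FD 12: (6,12) -> (13.713,21.193) [heading=50, draw]
  RT 40: heading 50 -> 10
  -- iteration 3/9 --
  FD 12: (13.713,21.193) -> (25.531,23.276) [heading=10, draw]
  RT 40: heading 10 -> 330
  -- iteration 4/9 --
  FD 12: (25.531,23.276) -> (35.923,17.276) [heading=330, draw]
  RT 40: heading 330 -> 290
  -- iteration 5/9 --
  FD 12: (35.923,17.276) -> (40.028,6) [heading=290, draw]
  RT 40: heading 290 -> 250
  -- iteration 6/9 --
  FD 12: (40.028,6) -> (35.923,-5.276) [heading=250, draw]
  RT 40: heading 250 -> 210
  -- iteration 7/9 --
  FD 12: (35.923,-5.276) -> (25.531,-11.276) [heading=210, draw]
  RT 40: heading 210 -> 170
  -- iteration 8/9 --
  FD 12: (25.531,-11.276) -> (13.713,-9.193) [heading=170, draw]
  RT 40: heading 170 -> 130
  -- iteration 9/9 --
  FD 12: (13.713,-9.193) -> (6,0) [heading=130, draw]
  RT 40: heading 130 -> 90
]
Final: pos=(6,0), heading=90, 9 segment(s) drawn

Start position: (6, 0)
Final position: (6, 0)
Distance = 0; < 1e-6 -> CLOSED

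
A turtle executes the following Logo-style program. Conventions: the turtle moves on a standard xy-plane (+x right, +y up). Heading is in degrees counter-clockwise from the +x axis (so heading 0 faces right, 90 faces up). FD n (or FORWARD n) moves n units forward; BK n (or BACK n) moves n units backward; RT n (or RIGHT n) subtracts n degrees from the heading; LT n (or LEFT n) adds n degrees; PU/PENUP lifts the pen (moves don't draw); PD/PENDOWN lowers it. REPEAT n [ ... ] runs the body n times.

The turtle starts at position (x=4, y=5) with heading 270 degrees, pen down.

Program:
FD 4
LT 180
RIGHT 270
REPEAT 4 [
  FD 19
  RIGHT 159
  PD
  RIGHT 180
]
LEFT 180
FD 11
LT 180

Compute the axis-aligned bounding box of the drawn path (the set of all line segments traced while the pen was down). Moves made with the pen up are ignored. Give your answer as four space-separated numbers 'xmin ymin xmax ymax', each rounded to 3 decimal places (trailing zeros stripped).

Answer: -55.484 -35.452 4 5

Derivation:
Executing turtle program step by step:
Start: pos=(4,5), heading=270, pen down
FD 4: (4,5) -> (4,1) [heading=270, draw]
LT 180: heading 270 -> 90
RT 270: heading 90 -> 180
REPEAT 4 [
  -- iteration 1/4 --
  FD 19: (4,1) -> (-15,1) [heading=180, draw]
  RT 159: heading 180 -> 21
  PD: pen down
  RT 180: heading 21 -> 201
  -- iteration 2/4 --
  FD 19: (-15,1) -> (-32.738,-5.809) [heading=201, draw]
  RT 159: heading 201 -> 42
  PD: pen down
  RT 180: heading 42 -> 222
  -- iteration 3/4 --
  FD 19: (-32.738,-5.809) -> (-46.858,-18.522) [heading=222, draw]
  RT 159: heading 222 -> 63
  PD: pen down
  RT 180: heading 63 -> 243
  -- iteration 4/4 --
  FD 19: (-46.858,-18.522) -> (-55.484,-35.452) [heading=243, draw]
  RT 159: heading 243 -> 84
  PD: pen down
  RT 180: heading 84 -> 264
]
LT 180: heading 264 -> 84
FD 11: (-55.484,-35.452) -> (-54.334,-24.512) [heading=84, draw]
LT 180: heading 84 -> 264
Final: pos=(-54.334,-24.512), heading=264, 6 segment(s) drawn

Segment endpoints: x in {-55.484, -54.334, -46.858, -32.738, -15, 4, 4}, y in {-35.452, -24.512, -18.522, -5.809, 1, 1, 5}
xmin=-55.484, ymin=-35.452, xmax=4, ymax=5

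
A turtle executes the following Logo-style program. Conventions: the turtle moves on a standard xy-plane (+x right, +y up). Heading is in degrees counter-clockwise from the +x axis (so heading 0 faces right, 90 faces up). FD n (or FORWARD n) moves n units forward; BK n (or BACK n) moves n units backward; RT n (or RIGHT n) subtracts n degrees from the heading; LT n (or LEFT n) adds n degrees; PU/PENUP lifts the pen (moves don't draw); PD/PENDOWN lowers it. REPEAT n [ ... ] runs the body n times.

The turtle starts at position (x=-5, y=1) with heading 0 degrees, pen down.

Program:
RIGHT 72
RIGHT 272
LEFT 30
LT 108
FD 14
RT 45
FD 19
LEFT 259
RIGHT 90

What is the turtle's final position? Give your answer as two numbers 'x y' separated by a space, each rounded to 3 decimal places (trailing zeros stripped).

Executing turtle program step by step:
Start: pos=(-5,1), heading=0, pen down
RT 72: heading 0 -> 288
RT 272: heading 288 -> 16
LT 30: heading 16 -> 46
LT 108: heading 46 -> 154
FD 14: (-5,1) -> (-17.583,7.137) [heading=154, draw]
RT 45: heading 154 -> 109
FD 19: (-17.583,7.137) -> (-23.769,25.102) [heading=109, draw]
LT 259: heading 109 -> 8
RT 90: heading 8 -> 278
Final: pos=(-23.769,25.102), heading=278, 2 segment(s) drawn

Answer: -23.769 25.102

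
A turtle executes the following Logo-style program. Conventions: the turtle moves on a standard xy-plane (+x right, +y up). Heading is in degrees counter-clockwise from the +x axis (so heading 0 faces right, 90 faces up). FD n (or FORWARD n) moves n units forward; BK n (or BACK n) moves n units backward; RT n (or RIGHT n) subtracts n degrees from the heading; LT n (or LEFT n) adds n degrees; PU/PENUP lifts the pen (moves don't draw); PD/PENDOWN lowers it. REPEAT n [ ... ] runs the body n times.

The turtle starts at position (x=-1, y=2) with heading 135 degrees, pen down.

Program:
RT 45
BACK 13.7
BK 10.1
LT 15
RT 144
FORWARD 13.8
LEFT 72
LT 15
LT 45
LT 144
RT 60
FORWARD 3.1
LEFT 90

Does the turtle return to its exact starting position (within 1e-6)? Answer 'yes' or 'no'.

Executing turtle program step by step:
Start: pos=(-1,2), heading=135, pen down
RT 45: heading 135 -> 90
BK 13.7: (-1,2) -> (-1,-11.7) [heading=90, draw]
BK 10.1: (-1,-11.7) -> (-1,-21.8) [heading=90, draw]
LT 15: heading 90 -> 105
RT 144: heading 105 -> 321
FD 13.8: (-1,-21.8) -> (9.725,-30.485) [heading=321, draw]
LT 72: heading 321 -> 33
LT 15: heading 33 -> 48
LT 45: heading 48 -> 93
LT 144: heading 93 -> 237
RT 60: heading 237 -> 177
FD 3.1: (9.725,-30.485) -> (6.629,-30.322) [heading=177, draw]
LT 90: heading 177 -> 267
Final: pos=(6.629,-30.322), heading=267, 4 segment(s) drawn

Start position: (-1, 2)
Final position: (6.629, -30.322)
Distance = 33.21; >= 1e-6 -> NOT closed

Answer: no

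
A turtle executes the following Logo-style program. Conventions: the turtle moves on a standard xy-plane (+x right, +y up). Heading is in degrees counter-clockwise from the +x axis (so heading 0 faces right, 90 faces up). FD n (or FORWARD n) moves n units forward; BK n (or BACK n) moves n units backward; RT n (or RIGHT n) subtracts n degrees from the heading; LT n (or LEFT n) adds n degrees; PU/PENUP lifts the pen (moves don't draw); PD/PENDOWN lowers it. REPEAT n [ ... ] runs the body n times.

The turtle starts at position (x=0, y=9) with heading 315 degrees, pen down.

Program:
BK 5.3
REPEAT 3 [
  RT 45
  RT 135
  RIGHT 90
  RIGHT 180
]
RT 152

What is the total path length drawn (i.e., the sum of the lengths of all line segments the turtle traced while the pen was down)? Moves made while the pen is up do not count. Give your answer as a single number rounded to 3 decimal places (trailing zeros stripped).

Answer: 5.3

Derivation:
Executing turtle program step by step:
Start: pos=(0,9), heading=315, pen down
BK 5.3: (0,9) -> (-3.748,12.748) [heading=315, draw]
REPEAT 3 [
  -- iteration 1/3 --
  RT 45: heading 315 -> 270
  RT 135: heading 270 -> 135
  RT 90: heading 135 -> 45
  RT 180: heading 45 -> 225
  -- iteration 2/3 --
  RT 45: heading 225 -> 180
  RT 135: heading 180 -> 45
  RT 90: heading 45 -> 315
  RT 180: heading 315 -> 135
  -- iteration 3/3 --
  RT 45: heading 135 -> 90
  RT 135: heading 90 -> 315
  RT 90: heading 315 -> 225
  RT 180: heading 225 -> 45
]
RT 152: heading 45 -> 253
Final: pos=(-3.748,12.748), heading=253, 1 segment(s) drawn

Segment lengths:
  seg 1: (0,9) -> (-3.748,12.748), length = 5.3
Total = 5.3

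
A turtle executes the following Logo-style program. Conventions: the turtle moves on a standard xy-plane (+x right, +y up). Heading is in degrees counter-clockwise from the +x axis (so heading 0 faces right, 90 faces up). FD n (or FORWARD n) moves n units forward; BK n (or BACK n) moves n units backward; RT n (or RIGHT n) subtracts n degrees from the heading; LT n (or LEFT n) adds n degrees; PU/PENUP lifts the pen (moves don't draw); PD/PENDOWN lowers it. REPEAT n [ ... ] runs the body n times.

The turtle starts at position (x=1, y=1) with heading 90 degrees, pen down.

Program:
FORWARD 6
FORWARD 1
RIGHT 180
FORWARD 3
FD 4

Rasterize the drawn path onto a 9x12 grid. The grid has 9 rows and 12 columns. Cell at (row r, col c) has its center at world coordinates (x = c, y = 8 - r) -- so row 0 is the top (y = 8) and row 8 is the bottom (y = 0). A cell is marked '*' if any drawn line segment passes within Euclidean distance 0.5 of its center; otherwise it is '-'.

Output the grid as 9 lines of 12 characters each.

Answer: -*----------
-*----------
-*----------
-*----------
-*----------
-*----------
-*----------
-*----------
------------

Derivation:
Segment 0: (1,1) -> (1,7)
Segment 1: (1,7) -> (1,8)
Segment 2: (1,8) -> (1,5)
Segment 3: (1,5) -> (1,1)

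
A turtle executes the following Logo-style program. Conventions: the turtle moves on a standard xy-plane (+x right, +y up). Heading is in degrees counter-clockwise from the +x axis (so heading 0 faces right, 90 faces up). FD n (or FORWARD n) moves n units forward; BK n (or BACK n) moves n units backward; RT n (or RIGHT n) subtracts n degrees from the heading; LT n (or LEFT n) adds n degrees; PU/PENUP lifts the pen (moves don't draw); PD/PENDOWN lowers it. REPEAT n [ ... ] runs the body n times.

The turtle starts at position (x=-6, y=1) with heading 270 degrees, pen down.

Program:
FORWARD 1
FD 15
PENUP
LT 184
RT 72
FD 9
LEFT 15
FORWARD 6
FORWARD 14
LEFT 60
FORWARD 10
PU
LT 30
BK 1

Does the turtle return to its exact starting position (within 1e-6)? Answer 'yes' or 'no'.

Executing turtle program step by step:
Start: pos=(-6,1), heading=270, pen down
FD 1: (-6,1) -> (-6,0) [heading=270, draw]
FD 15: (-6,0) -> (-6,-15) [heading=270, draw]
PU: pen up
LT 184: heading 270 -> 94
RT 72: heading 94 -> 22
FD 9: (-6,-15) -> (2.345,-11.629) [heading=22, move]
LT 15: heading 22 -> 37
FD 6: (2.345,-11.629) -> (7.136,-8.018) [heading=37, move]
FD 14: (7.136,-8.018) -> (18.317,0.408) [heading=37, move]
LT 60: heading 37 -> 97
FD 10: (18.317,0.408) -> (17.099,10.333) [heading=97, move]
PU: pen up
LT 30: heading 97 -> 127
BK 1: (17.099,10.333) -> (17.7,9.535) [heading=127, move]
Final: pos=(17.7,9.535), heading=127, 2 segment(s) drawn

Start position: (-6, 1)
Final position: (17.7, 9.535)
Distance = 25.19; >= 1e-6 -> NOT closed

Answer: no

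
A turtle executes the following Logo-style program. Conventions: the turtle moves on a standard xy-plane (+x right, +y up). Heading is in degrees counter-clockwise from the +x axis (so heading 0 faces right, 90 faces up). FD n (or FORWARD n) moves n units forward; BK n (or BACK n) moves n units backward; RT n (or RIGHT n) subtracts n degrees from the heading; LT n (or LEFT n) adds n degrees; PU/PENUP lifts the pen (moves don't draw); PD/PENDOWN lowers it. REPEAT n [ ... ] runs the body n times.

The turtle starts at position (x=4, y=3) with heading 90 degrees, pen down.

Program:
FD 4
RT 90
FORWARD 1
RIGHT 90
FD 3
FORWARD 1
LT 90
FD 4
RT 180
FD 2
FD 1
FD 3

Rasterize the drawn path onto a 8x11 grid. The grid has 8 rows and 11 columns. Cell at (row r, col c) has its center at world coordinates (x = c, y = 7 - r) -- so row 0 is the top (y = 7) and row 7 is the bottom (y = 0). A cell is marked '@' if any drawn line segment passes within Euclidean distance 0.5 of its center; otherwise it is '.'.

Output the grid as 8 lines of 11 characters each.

Segment 0: (4,3) -> (4,7)
Segment 1: (4,7) -> (5,7)
Segment 2: (5,7) -> (5,4)
Segment 3: (5,4) -> (5,3)
Segment 4: (5,3) -> (9,3)
Segment 5: (9,3) -> (7,3)
Segment 6: (7,3) -> (6,3)
Segment 7: (6,3) -> (3,3)

Answer: ....@@.....
....@@.....
....@@.....
....@@.....
...@@@@@@@.
...........
...........
...........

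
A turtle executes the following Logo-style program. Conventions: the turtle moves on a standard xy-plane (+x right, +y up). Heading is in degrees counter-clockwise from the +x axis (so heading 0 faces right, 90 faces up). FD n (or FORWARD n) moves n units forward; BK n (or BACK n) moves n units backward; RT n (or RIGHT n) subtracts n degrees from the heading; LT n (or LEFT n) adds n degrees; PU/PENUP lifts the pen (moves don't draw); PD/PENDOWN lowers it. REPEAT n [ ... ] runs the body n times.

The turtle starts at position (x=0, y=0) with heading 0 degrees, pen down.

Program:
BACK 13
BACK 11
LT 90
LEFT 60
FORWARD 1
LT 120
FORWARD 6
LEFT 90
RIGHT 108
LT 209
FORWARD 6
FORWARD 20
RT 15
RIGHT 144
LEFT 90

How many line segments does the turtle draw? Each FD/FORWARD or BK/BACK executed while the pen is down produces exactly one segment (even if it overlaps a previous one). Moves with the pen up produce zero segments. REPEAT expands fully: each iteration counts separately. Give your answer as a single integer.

Answer: 6

Derivation:
Executing turtle program step by step:
Start: pos=(0,0), heading=0, pen down
BK 13: (0,0) -> (-13,0) [heading=0, draw]
BK 11: (-13,0) -> (-24,0) [heading=0, draw]
LT 90: heading 0 -> 90
LT 60: heading 90 -> 150
FD 1: (-24,0) -> (-24.866,0.5) [heading=150, draw]
LT 120: heading 150 -> 270
FD 6: (-24.866,0.5) -> (-24.866,-5.5) [heading=270, draw]
LT 90: heading 270 -> 0
RT 108: heading 0 -> 252
LT 209: heading 252 -> 101
FD 6: (-24.866,-5.5) -> (-26.011,0.39) [heading=101, draw]
FD 20: (-26.011,0.39) -> (-29.827,20.022) [heading=101, draw]
RT 15: heading 101 -> 86
RT 144: heading 86 -> 302
LT 90: heading 302 -> 32
Final: pos=(-29.827,20.022), heading=32, 6 segment(s) drawn
Segments drawn: 6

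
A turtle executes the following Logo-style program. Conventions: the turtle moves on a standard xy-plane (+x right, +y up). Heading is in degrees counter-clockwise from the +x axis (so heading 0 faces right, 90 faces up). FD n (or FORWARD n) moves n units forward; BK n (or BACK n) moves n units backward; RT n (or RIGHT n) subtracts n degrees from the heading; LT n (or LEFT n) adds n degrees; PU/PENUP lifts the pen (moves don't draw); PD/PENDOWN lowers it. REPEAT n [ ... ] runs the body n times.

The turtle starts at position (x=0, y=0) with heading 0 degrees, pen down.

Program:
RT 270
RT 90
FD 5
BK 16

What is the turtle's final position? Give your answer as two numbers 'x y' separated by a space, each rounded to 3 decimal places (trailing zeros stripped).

Answer: -11 0

Derivation:
Executing turtle program step by step:
Start: pos=(0,0), heading=0, pen down
RT 270: heading 0 -> 90
RT 90: heading 90 -> 0
FD 5: (0,0) -> (5,0) [heading=0, draw]
BK 16: (5,0) -> (-11,0) [heading=0, draw]
Final: pos=(-11,0), heading=0, 2 segment(s) drawn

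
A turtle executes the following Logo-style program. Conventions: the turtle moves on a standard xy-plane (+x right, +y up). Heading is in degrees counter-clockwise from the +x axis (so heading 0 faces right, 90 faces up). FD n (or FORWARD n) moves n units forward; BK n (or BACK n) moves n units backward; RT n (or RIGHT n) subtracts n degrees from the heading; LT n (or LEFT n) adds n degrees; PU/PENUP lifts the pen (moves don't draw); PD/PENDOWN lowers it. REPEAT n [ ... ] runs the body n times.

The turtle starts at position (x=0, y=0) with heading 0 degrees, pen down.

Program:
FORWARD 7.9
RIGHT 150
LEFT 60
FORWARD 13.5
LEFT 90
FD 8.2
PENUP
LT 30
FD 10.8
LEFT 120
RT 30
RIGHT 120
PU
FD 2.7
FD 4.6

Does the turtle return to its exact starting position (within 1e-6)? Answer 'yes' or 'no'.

Executing turtle program step by step:
Start: pos=(0,0), heading=0, pen down
FD 7.9: (0,0) -> (7.9,0) [heading=0, draw]
RT 150: heading 0 -> 210
LT 60: heading 210 -> 270
FD 13.5: (7.9,0) -> (7.9,-13.5) [heading=270, draw]
LT 90: heading 270 -> 0
FD 8.2: (7.9,-13.5) -> (16.1,-13.5) [heading=0, draw]
PU: pen up
LT 30: heading 0 -> 30
FD 10.8: (16.1,-13.5) -> (25.453,-8.1) [heading=30, move]
LT 120: heading 30 -> 150
RT 30: heading 150 -> 120
RT 120: heading 120 -> 0
PU: pen up
FD 2.7: (25.453,-8.1) -> (28.153,-8.1) [heading=0, move]
FD 4.6: (28.153,-8.1) -> (32.753,-8.1) [heading=0, move]
Final: pos=(32.753,-8.1), heading=0, 3 segment(s) drawn

Start position: (0, 0)
Final position: (32.753, -8.1)
Distance = 33.74; >= 1e-6 -> NOT closed

Answer: no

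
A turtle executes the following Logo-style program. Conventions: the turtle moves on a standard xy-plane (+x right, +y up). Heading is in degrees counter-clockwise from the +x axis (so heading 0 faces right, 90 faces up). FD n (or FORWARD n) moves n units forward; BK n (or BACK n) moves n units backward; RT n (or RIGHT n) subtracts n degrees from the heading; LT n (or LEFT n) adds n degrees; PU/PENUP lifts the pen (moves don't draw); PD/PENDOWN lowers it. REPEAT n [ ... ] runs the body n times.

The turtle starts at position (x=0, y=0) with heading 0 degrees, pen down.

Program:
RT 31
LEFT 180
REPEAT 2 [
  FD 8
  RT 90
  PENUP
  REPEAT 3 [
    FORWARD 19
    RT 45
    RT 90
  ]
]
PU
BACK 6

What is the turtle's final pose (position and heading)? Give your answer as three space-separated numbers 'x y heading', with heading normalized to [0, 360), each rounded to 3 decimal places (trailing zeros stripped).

Answer: 8.837 14.782 239

Derivation:
Executing turtle program step by step:
Start: pos=(0,0), heading=0, pen down
RT 31: heading 0 -> 329
LT 180: heading 329 -> 149
REPEAT 2 [
  -- iteration 1/2 --
  FD 8: (0,0) -> (-6.857,4.12) [heading=149, draw]
  RT 90: heading 149 -> 59
  PU: pen up
  REPEAT 3 [
    -- iteration 1/3 --
    FD 19: (-6.857,4.12) -> (2.928,20.406) [heading=59, move]
    RT 45: heading 59 -> 14
    RT 90: heading 14 -> 284
    -- iteration 2/3 --
    FD 19: (2.928,20.406) -> (7.525,1.971) [heading=284, move]
    RT 45: heading 284 -> 239
    RT 90: heading 239 -> 149
    -- iteration 3/3 --
    FD 19: (7.525,1.971) -> (-8.761,11.757) [heading=149, move]
    RT 45: heading 149 -> 104
    RT 90: heading 104 -> 14
  ]
  -- iteration 2/2 --
  FD 8: (-8.761,11.757) -> (-0.999,13.692) [heading=14, move]
  RT 90: heading 14 -> 284
  PU: pen up
  REPEAT 3 [
    -- iteration 1/3 --
    FD 19: (-0.999,13.692) -> (3.598,-4.744) [heading=284, move]
    RT 45: heading 284 -> 239
    RT 90: heading 239 -> 149
    -- iteration 2/3 --
    FD 19: (3.598,-4.744) -> (-12.689,5.042) [heading=149, move]
    RT 45: heading 149 -> 104
    RT 90: heading 104 -> 14
    -- iteration 3/3 --
    FD 19: (-12.689,5.042) -> (5.747,9.639) [heading=14, move]
    RT 45: heading 14 -> 329
    RT 90: heading 329 -> 239
  ]
]
PU: pen up
BK 6: (5.747,9.639) -> (8.837,14.782) [heading=239, move]
Final: pos=(8.837,14.782), heading=239, 1 segment(s) drawn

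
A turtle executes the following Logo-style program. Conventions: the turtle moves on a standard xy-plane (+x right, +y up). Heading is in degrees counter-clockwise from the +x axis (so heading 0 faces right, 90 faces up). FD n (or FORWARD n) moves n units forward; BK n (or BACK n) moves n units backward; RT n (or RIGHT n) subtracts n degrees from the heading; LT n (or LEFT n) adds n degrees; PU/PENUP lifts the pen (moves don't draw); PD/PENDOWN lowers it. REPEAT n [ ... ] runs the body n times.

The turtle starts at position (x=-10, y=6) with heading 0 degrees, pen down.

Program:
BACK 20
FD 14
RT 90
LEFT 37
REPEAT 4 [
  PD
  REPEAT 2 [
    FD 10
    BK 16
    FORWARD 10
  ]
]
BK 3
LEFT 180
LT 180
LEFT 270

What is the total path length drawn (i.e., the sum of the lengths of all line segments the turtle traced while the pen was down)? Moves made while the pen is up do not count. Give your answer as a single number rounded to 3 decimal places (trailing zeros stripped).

Executing turtle program step by step:
Start: pos=(-10,6), heading=0, pen down
BK 20: (-10,6) -> (-30,6) [heading=0, draw]
FD 14: (-30,6) -> (-16,6) [heading=0, draw]
RT 90: heading 0 -> 270
LT 37: heading 270 -> 307
REPEAT 4 [
  -- iteration 1/4 --
  PD: pen down
  REPEAT 2 [
    -- iteration 1/2 --
    FD 10: (-16,6) -> (-9.982,-1.986) [heading=307, draw]
    BK 16: (-9.982,-1.986) -> (-19.611,10.792) [heading=307, draw]
    FD 10: (-19.611,10.792) -> (-13.593,2.805) [heading=307, draw]
    -- iteration 2/2 --
    FD 10: (-13.593,2.805) -> (-7.575,-5.181) [heading=307, draw]
    BK 16: (-7.575,-5.181) -> (-17.204,7.597) [heading=307, draw]
    FD 10: (-17.204,7.597) -> (-11.185,-0.389) [heading=307, draw]
  ]
  -- iteration 2/4 --
  PD: pen down
  REPEAT 2 [
    -- iteration 1/2 --
    FD 10: (-11.185,-0.389) -> (-5.167,-8.375) [heading=307, draw]
    BK 16: (-5.167,-8.375) -> (-14.796,4.403) [heading=307, draw]
    FD 10: (-14.796,4.403) -> (-8.778,-3.584) [heading=307, draw]
    -- iteration 2/2 --
    FD 10: (-8.778,-3.584) -> (-2.76,-11.57) [heading=307, draw]
    BK 16: (-2.76,-11.57) -> (-12.389,1.208) [heading=307, draw]
    FD 10: (-12.389,1.208) -> (-6.371,-6.778) [heading=307, draw]
  ]
  -- iteration 3/4 --
  PD: pen down
  REPEAT 2 [
    -- iteration 1/2 --
    FD 10: (-6.371,-6.778) -> (-0.353,-14.765) [heading=307, draw]
    BK 16: (-0.353,-14.765) -> (-9.982,-1.986) [heading=307, draw]
    FD 10: (-9.982,-1.986) -> (-3.964,-9.973) [heading=307, draw]
    -- iteration 2/2 --
    FD 10: (-3.964,-9.973) -> (2.054,-17.959) [heading=307, draw]
    BK 16: (2.054,-17.959) -> (-7.575,-5.181) [heading=307, draw]
    FD 10: (-7.575,-5.181) -> (-1.556,-13.167) [heading=307, draw]
  ]
  -- iteration 4/4 --
  PD: pen down
  REPEAT 2 [
    -- iteration 1/2 --
    FD 10: (-1.556,-13.167) -> (4.462,-21.154) [heading=307, draw]
    BK 16: (4.462,-21.154) -> (-5.167,-8.375) [heading=307, draw]
    FD 10: (-5.167,-8.375) -> (0.851,-16.362) [heading=307, draw]
    -- iteration 2/2 --
    FD 10: (0.851,-16.362) -> (6.869,-24.348) [heading=307, draw]
    BK 16: (6.869,-24.348) -> (-2.76,-11.57) [heading=307, draw]
    FD 10: (-2.76,-11.57) -> (3.258,-19.556) [heading=307, draw]
  ]
]
BK 3: (3.258,-19.556) -> (1.453,-17.16) [heading=307, draw]
LT 180: heading 307 -> 127
LT 180: heading 127 -> 307
LT 270: heading 307 -> 217
Final: pos=(1.453,-17.16), heading=217, 27 segment(s) drawn

Segment lengths:
  seg 1: (-10,6) -> (-30,6), length = 20
  seg 2: (-30,6) -> (-16,6), length = 14
  seg 3: (-16,6) -> (-9.982,-1.986), length = 10
  seg 4: (-9.982,-1.986) -> (-19.611,10.792), length = 16
  seg 5: (-19.611,10.792) -> (-13.593,2.805), length = 10
  seg 6: (-13.593,2.805) -> (-7.575,-5.181), length = 10
  seg 7: (-7.575,-5.181) -> (-17.204,7.597), length = 16
  seg 8: (-17.204,7.597) -> (-11.185,-0.389), length = 10
  seg 9: (-11.185,-0.389) -> (-5.167,-8.375), length = 10
  seg 10: (-5.167,-8.375) -> (-14.796,4.403), length = 16
  seg 11: (-14.796,4.403) -> (-8.778,-3.584), length = 10
  seg 12: (-8.778,-3.584) -> (-2.76,-11.57), length = 10
  seg 13: (-2.76,-11.57) -> (-12.389,1.208), length = 16
  seg 14: (-12.389,1.208) -> (-6.371,-6.778), length = 10
  seg 15: (-6.371,-6.778) -> (-0.353,-14.765), length = 10
  seg 16: (-0.353,-14.765) -> (-9.982,-1.986), length = 16
  seg 17: (-9.982,-1.986) -> (-3.964,-9.973), length = 10
  seg 18: (-3.964,-9.973) -> (2.054,-17.959), length = 10
  seg 19: (2.054,-17.959) -> (-7.575,-5.181), length = 16
  seg 20: (-7.575,-5.181) -> (-1.556,-13.167), length = 10
  seg 21: (-1.556,-13.167) -> (4.462,-21.154), length = 10
  seg 22: (4.462,-21.154) -> (-5.167,-8.375), length = 16
  seg 23: (-5.167,-8.375) -> (0.851,-16.362), length = 10
  seg 24: (0.851,-16.362) -> (6.869,-24.348), length = 10
  seg 25: (6.869,-24.348) -> (-2.76,-11.57), length = 16
  seg 26: (-2.76,-11.57) -> (3.258,-19.556), length = 10
  seg 27: (3.258,-19.556) -> (1.453,-17.16), length = 3
Total = 325

Answer: 325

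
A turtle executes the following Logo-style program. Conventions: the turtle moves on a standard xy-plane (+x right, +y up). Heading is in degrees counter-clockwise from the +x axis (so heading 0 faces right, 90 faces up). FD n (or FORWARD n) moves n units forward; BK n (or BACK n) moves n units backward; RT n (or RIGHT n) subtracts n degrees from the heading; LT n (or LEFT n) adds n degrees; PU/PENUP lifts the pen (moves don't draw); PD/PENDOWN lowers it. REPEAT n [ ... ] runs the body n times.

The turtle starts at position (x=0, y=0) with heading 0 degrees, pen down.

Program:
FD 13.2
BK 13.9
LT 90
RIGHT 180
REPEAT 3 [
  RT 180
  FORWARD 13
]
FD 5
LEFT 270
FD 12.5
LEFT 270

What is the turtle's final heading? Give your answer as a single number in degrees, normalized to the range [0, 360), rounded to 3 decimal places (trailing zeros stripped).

Answer: 270

Derivation:
Executing turtle program step by step:
Start: pos=(0,0), heading=0, pen down
FD 13.2: (0,0) -> (13.2,0) [heading=0, draw]
BK 13.9: (13.2,0) -> (-0.7,0) [heading=0, draw]
LT 90: heading 0 -> 90
RT 180: heading 90 -> 270
REPEAT 3 [
  -- iteration 1/3 --
  RT 180: heading 270 -> 90
  FD 13: (-0.7,0) -> (-0.7,13) [heading=90, draw]
  -- iteration 2/3 --
  RT 180: heading 90 -> 270
  FD 13: (-0.7,13) -> (-0.7,0) [heading=270, draw]
  -- iteration 3/3 --
  RT 180: heading 270 -> 90
  FD 13: (-0.7,0) -> (-0.7,13) [heading=90, draw]
]
FD 5: (-0.7,13) -> (-0.7,18) [heading=90, draw]
LT 270: heading 90 -> 0
FD 12.5: (-0.7,18) -> (11.8,18) [heading=0, draw]
LT 270: heading 0 -> 270
Final: pos=(11.8,18), heading=270, 7 segment(s) drawn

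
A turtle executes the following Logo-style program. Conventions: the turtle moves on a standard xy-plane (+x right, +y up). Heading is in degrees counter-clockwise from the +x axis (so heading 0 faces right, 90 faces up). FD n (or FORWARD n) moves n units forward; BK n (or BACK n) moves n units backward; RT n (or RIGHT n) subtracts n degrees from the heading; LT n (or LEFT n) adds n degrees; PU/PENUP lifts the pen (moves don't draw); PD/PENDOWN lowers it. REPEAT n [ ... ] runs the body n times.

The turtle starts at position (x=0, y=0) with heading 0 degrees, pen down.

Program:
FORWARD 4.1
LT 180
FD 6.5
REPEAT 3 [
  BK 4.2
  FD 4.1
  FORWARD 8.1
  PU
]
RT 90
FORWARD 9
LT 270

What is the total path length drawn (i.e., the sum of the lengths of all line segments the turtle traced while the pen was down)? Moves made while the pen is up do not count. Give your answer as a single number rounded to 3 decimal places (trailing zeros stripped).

Executing turtle program step by step:
Start: pos=(0,0), heading=0, pen down
FD 4.1: (0,0) -> (4.1,0) [heading=0, draw]
LT 180: heading 0 -> 180
FD 6.5: (4.1,0) -> (-2.4,0) [heading=180, draw]
REPEAT 3 [
  -- iteration 1/3 --
  BK 4.2: (-2.4,0) -> (1.8,0) [heading=180, draw]
  FD 4.1: (1.8,0) -> (-2.3,0) [heading=180, draw]
  FD 8.1: (-2.3,0) -> (-10.4,0) [heading=180, draw]
  PU: pen up
  -- iteration 2/3 --
  BK 4.2: (-10.4,0) -> (-6.2,0) [heading=180, move]
  FD 4.1: (-6.2,0) -> (-10.3,0) [heading=180, move]
  FD 8.1: (-10.3,0) -> (-18.4,0) [heading=180, move]
  PU: pen up
  -- iteration 3/3 --
  BK 4.2: (-18.4,0) -> (-14.2,0) [heading=180, move]
  FD 4.1: (-14.2,0) -> (-18.3,0) [heading=180, move]
  FD 8.1: (-18.3,0) -> (-26.4,0) [heading=180, move]
  PU: pen up
]
RT 90: heading 180 -> 90
FD 9: (-26.4,0) -> (-26.4,9) [heading=90, move]
LT 270: heading 90 -> 0
Final: pos=(-26.4,9), heading=0, 5 segment(s) drawn

Segment lengths:
  seg 1: (0,0) -> (4.1,0), length = 4.1
  seg 2: (4.1,0) -> (-2.4,0), length = 6.5
  seg 3: (-2.4,0) -> (1.8,0), length = 4.2
  seg 4: (1.8,0) -> (-2.3,0), length = 4.1
  seg 5: (-2.3,0) -> (-10.4,0), length = 8.1
Total = 27

Answer: 27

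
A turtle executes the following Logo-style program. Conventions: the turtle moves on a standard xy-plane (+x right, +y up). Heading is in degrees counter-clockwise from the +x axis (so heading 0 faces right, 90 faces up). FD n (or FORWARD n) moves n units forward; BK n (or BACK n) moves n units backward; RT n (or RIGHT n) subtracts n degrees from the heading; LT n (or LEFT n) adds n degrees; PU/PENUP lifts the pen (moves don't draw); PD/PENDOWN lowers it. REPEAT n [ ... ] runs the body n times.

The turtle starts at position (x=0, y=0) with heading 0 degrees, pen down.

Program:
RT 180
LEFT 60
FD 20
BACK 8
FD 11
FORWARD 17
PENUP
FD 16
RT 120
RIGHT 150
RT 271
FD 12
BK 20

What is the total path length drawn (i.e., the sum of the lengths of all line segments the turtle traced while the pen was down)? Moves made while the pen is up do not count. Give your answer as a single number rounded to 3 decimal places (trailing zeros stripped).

Executing turtle program step by step:
Start: pos=(0,0), heading=0, pen down
RT 180: heading 0 -> 180
LT 60: heading 180 -> 240
FD 20: (0,0) -> (-10,-17.321) [heading=240, draw]
BK 8: (-10,-17.321) -> (-6,-10.392) [heading=240, draw]
FD 11: (-6,-10.392) -> (-11.5,-19.919) [heading=240, draw]
FD 17: (-11.5,-19.919) -> (-20,-34.641) [heading=240, draw]
PU: pen up
FD 16: (-20,-34.641) -> (-28,-48.497) [heading=240, move]
RT 120: heading 240 -> 120
RT 150: heading 120 -> 330
RT 271: heading 330 -> 59
FD 12: (-28,-48.497) -> (-21.82,-38.211) [heading=59, move]
BK 20: (-21.82,-38.211) -> (-32.12,-55.355) [heading=59, move]
Final: pos=(-32.12,-55.355), heading=59, 4 segment(s) drawn

Segment lengths:
  seg 1: (0,0) -> (-10,-17.321), length = 20
  seg 2: (-10,-17.321) -> (-6,-10.392), length = 8
  seg 3: (-6,-10.392) -> (-11.5,-19.919), length = 11
  seg 4: (-11.5,-19.919) -> (-20,-34.641), length = 17
Total = 56

Answer: 56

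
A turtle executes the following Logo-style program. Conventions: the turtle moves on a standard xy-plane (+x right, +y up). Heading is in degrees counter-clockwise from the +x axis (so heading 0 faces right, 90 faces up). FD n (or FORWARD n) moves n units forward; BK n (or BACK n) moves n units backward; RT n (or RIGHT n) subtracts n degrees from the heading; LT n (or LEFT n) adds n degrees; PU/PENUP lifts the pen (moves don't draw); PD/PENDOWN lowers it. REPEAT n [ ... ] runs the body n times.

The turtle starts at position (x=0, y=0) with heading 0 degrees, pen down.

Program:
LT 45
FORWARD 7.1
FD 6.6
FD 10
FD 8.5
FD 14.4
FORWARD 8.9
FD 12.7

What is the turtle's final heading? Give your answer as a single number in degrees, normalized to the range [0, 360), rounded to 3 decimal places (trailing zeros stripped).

Answer: 45

Derivation:
Executing turtle program step by step:
Start: pos=(0,0), heading=0, pen down
LT 45: heading 0 -> 45
FD 7.1: (0,0) -> (5.02,5.02) [heading=45, draw]
FD 6.6: (5.02,5.02) -> (9.687,9.687) [heading=45, draw]
FD 10: (9.687,9.687) -> (16.758,16.758) [heading=45, draw]
FD 8.5: (16.758,16.758) -> (22.769,22.769) [heading=45, draw]
FD 14.4: (22.769,22.769) -> (32.951,32.951) [heading=45, draw]
FD 8.9: (32.951,32.951) -> (39.244,39.244) [heading=45, draw]
FD 12.7: (39.244,39.244) -> (48.225,48.225) [heading=45, draw]
Final: pos=(48.225,48.225), heading=45, 7 segment(s) drawn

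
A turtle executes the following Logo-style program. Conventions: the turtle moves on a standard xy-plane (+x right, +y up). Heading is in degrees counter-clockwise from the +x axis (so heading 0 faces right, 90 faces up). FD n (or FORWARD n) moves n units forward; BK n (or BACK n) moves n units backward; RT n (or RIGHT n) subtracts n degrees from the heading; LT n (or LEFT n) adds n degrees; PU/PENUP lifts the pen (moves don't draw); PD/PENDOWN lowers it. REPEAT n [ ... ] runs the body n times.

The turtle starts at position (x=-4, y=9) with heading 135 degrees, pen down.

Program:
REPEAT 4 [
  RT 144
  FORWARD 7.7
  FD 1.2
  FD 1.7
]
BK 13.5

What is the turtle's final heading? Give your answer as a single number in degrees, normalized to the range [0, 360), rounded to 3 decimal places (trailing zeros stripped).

Executing turtle program step by step:
Start: pos=(-4,9), heading=135, pen down
REPEAT 4 [
  -- iteration 1/4 --
  RT 144: heading 135 -> 351
  FD 7.7: (-4,9) -> (3.605,7.795) [heading=351, draw]
  FD 1.2: (3.605,7.795) -> (4.79,7.608) [heading=351, draw]
  FD 1.7: (4.79,7.608) -> (6.469,7.342) [heading=351, draw]
  -- iteration 2/4 --
  RT 144: heading 351 -> 207
  FD 7.7: (6.469,7.342) -> (-0.391,3.846) [heading=207, draw]
  FD 1.2: (-0.391,3.846) -> (-1.46,3.301) [heading=207, draw]
  FD 1.7: (-1.46,3.301) -> (-2.975,2.529) [heading=207, draw]
  -- iteration 3/4 --
  RT 144: heading 207 -> 63
  FD 7.7: (-2.975,2.529) -> (0.521,9.39) [heading=63, draw]
  FD 1.2: (0.521,9.39) -> (1.065,10.459) [heading=63, draw]
  FD 1.7: (1.065,10.459) -> (1.837,11.974) [heading=63, draw]
  -- iteration 4/4 --
  RT 144: heading 63 -> 279
  FD 7.7: (1.837,11.974) -> (3.042,4.369) [heading=279, draw]
  FD 1.2: (3.042,4.369) -> (3.229,3.184) [heading=279, draw]
  FD 1.7: (3.229,3.184) -> (3.495,1.505) [heading=279, draw]
]
BK 13.5: (3.495,1.505) -> (1.383,14.838) [heading=279, draw]
Final: pos=(1.383,14.838), heading=279, 13 segment(s) drawn

Answer: 279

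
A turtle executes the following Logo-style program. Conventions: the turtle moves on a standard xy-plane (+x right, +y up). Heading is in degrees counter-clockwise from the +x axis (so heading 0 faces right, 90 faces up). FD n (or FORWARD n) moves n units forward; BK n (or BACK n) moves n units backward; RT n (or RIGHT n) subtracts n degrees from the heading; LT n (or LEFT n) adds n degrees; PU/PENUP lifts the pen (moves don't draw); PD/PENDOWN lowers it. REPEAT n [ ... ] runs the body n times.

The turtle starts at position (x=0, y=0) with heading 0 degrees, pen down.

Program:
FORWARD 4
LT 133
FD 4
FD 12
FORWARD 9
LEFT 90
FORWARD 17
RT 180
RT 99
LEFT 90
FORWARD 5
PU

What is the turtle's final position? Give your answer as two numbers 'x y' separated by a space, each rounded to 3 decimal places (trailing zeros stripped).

Executing turtle program step by step:
Start: pos=(0,0), heading=0, pen down
FD 4: (0,0) -> (4,0) [heading=0, draw]
LT 133: heading 0 -> 133
FD 4: (4,0) -> (1.272,2.925) [heading=133, draw]
FD 12: (1.272,2.925) -> (-6.912,11.702) [heading=133, draw]
FD 9: (-6.912,11.702) -> (-13.05,18.284) [heading=133, draw]
LT 90: heading 133 -> 223
FD 17: (-13.05,18.284) -> (-25.483,6.69) [heading=223, draw]
RT 180: heading 223 -> 43
RT 99: heading 43 -> 304
LT 90: heading 304 -> 34
FD 5: (-25.483,6.69) -> (-21.338,9.486) [heading=34, draw]
PU: pen up
Final: pos=(-21.338,9.486), heading=34, 6 segment(s) drawn

Answer: -21.338 9.486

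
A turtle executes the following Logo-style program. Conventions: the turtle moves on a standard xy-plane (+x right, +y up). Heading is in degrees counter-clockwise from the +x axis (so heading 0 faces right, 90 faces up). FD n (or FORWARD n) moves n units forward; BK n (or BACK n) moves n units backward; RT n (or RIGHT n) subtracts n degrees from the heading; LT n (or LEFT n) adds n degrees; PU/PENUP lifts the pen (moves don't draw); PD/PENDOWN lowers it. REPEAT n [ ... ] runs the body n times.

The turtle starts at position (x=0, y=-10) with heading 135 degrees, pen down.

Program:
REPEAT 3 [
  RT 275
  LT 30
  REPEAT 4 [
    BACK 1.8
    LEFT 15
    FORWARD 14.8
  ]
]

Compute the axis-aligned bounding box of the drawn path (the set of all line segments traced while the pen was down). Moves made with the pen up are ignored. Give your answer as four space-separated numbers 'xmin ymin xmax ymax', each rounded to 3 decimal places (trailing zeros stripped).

Executing turtle program step by step:
Start: pos=(0,-10), heading=135, pen down
REPEAT 3 [
  -- iteration 1/3 --
  RT 275: heading 135 -> 220
  LT 30: heading 220 -> 250
  REPEAT 4 [
    -- iteration 1/4 --
    BK 1.8: (0,-10) -> (0.616,-8.309) [heading=250, draw]
    LT 15: heading 250 -> 265
    FD 14.8: (0.616,-8.309) -> (-0.674,-23.052) [heading=265, draw]
    -- iteration 2/4 --
    BK 1.8: (-0.674,-23.052) -> (-0.517,-21.259) [heading=265, draw]
    LT 15: heading 265 -> 280
    FD 14.8: (-0.517,-21.259) -> (2.053,-35.834) [heading=280, draw]
    -- iteration 3/4 --
    BK 1.8: (2.053,-35.834) -> (1.74,-34.062) [heading=280, draw]
    LT 15: heading 280 -> 295
    FD 14.8: (1.74,-34.062) -> (7.995,-47.475) [heading=295, draw]
    -- iteration 4/4 --
    BK 1.8: (7.995,-47.475) -> (7.234,-45.844) [heading=295, draw]
    LT 15: heading 295 -> 310
    FD 14.8: (7.234,-45.844) -> (16.747,-57.181) [heading=310, draw]
  ]
  -- iteration 2/3 --
  RT 275: heading 310 -> 35
  LT 30: heading 35 -> 65
  REPEAT 4 [
    -- iteration 1/4 --
    BK 1.8: (16.747,-57.181) -> (15.987,-58.812) [heading=65, draw]
    LT 15: heading 65 -> 80
    FD 14.8: (15.987,-58.812) -> (18.557,-44.237) [heading=80, draw]
    -- iteration 2/4 --
    BK 1.8: (18.557,-44.237) -> (18.244,-46.01) [heading=80, draw]
    LT 15: heading 80 -> 95
    FD 14.8: (18.244,-46.01) -> (16.954,-31.266) [heading=95, draw]
    -- iteration 3/4 --
    BK 1.8: (16.954,-31.266) -> (17.111,-33.059) [heading=95, draw]
    LT 15: heading 95 -> 110
    FD 14.8: (17.111,-33.059) -> (12.049,-19.152) [heading=110, draw]
    -- iteration 4/4 --
    BK 1.8: (12.049,-19.152) -> (12.665,-20.843) [heading=110, draw]
    LT 15: heading 110 -> 125
    FD 14.8: (12.665,-20.843) -> (4.176,-8.72) [heading=125, draw]
  ]
  -- iteration 3/3 --
  RT 275: heading 125 -> 210
  LT 30: heading 210 -> 240
  REPEAT 4 [
    -- iteration 1/4 --
    BK 1.8: (4.176,-8.72) -> (5.076,-7.161) [heading=240, draw]
    LT 15: heading 240 -> 255
    FD 14.8: (5.076,-7.161) -> (1.245,-21.457) [heading=255, draw]
    -- iteration 2/4 --
    BK 1.8: (1.245,-21.457) -> (1.711,-19.718) [heading=255, draw]
    LT 15: heading 255 -> 270
    FD 14.8: (1.711,-19.718) -> (1.711,-34.518) [heading=270, draw]
    -- iteration 3/4 --
    BK 1.8: (1.711,-34.518) -> (1.711,-32.718) [heading=270, draw]
    LT 15: heading 270 -> 285
    FD 14.8: (1.711,-32.718) -> (5.542,-47.014) [heading=285, draw]
    -- iteration 4/4 --
    BK 1.8: (5.542,-47.014) -> (5.076,-45.275) [heading=285, draw]
    LT 15: heading 285 -> 300
    FD 14.8: (5.076,-45.275) -> (12.476,-58.092) [heading=300, draw]
  ]
]
Final: pos=(12.476,-58.092), heading=300, 24 segment(s) drawn

Segment endpoints: x in {-0.674, -0.517, 0, 0.616, 1.245, 1.711, 1.711, 1.711, 1.74, 2.053, 4.176, 5.076, 5.076, 5.542, 7.234, 7.995, 12.049, 12.476, 12.665, 15.987, 16.747, 16.954, 17.111, 18.244, 18.557}, y in {-58.812, -58.092, -57.181, -47.475, -47.014, -46.01, -45.844, -45.275, -44.237, -35.834, -34.518, -34.062, -33.059, -32.718, -31.266, -23.052, -21.457, -21.259, -20.843, -19.718, -19.152, -10, -8.72, -8.309, -7.161}
xmin=-0.674, ymin=-58.812, xmax=18.557, ymax=-7.161

Answer: -0.674 -58.812 18.557 -7.161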